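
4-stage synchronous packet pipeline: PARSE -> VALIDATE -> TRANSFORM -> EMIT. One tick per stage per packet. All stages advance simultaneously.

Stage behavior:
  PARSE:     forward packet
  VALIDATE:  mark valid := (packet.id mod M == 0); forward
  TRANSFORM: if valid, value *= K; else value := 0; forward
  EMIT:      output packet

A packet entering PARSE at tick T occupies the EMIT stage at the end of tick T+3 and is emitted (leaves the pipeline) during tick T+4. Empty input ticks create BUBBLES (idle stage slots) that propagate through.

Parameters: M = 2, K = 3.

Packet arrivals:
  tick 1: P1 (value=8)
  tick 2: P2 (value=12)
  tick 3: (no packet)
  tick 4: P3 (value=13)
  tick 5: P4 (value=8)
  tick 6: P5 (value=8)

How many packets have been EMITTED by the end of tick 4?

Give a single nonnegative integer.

Answer: 0

Derivation:
Tick 1: [PARSE:P1(v=8,ok=F), VALIDATE:-, TRANSFORM:-, EMIT:-] out:-; in:P1
Tick 2: [PARSE:P2(v=12,ok=F), VALIDATE:P1(v=8,ok=F), TRANSFORM:-, EMIT:-] out:-; in:P2
Tick 3: [PARSE:-, VALIDATE:P2(v=12,ok=T), TRANSFORM:P1(v=0,ok=F), EMIT:-] out:-; in:-
Tick 4: [PARSE:P3(v=13,ok=F), VALIDATE:-, TRANSFORM:P2(v=36,ok=T), EMIT:P1(v=0,ok=F)] out:-; in:P3
Emitted by tick 4: []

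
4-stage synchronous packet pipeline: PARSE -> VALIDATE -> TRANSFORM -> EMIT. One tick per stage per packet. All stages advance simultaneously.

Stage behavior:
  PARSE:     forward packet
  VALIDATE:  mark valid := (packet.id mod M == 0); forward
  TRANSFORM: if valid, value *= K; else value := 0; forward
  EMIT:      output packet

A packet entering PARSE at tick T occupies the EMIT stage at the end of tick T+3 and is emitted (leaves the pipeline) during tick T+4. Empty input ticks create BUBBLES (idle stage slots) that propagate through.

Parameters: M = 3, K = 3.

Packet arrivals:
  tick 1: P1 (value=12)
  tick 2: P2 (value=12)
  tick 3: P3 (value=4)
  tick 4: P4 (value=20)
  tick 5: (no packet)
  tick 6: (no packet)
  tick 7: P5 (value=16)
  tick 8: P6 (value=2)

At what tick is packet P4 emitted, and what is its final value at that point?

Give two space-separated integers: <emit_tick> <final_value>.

Tick 1: [PARSE:P1(v=12,ok=F), VALIDATE:-, TRANSFORM:-, EMIT:-] out:-; in:P1
Tick 2: [PARSE:P2(v=12,ok=F), VALIDATE:P1(v=12,ok=F), TRANSFORM:-, EMIT:-] out:-; in:P2
Tick 3: [PARSE:P3(v=4,ok=F), VALIDATE:P2(v=12,ok=F), TRANSFORM:P1(v=0,ok=F), EMIT:-] out:-; in:P3
Tick 4: [PARSE:P4(v=20,ok=F), VALIDATE:P3(v=4,ok=T), TRANSFORM:P2(v=0,ok=F), EMIT:P1(v=0,ok=F)] out:-; in:P4
Tick 5: [PARSE:-, VALIDATE:P4(v=20,ok=F), TRANSFORM:P3(v=12,ok=T), EMIT:P2(v=0,ok=F)] out:P1(v=0); in:-
Tick 6: [PARSE:-, VALIDATE:-, TRANSFORM:P4(v=0,ok=F), EMIT:P3(v=12,ok=T)] out:P2(v=0); in:-
Tick 7: [PARSE:P5(v=16,ok=F), VALIDATE:-, TRANSFORM:-, EMIT:P4(v=0,ok=F)] out:P3(v=12); in:P5
Tick 8: [PARSE:P6(v=2,ok=F), VALIDATE:P5(v=16,ok=F), TRANSFORM:-, EMIT:-] out:P4(v=0); in:P6
Tick 9: [PARSE:-, VALIDATE:P6(v=2,ok=T), TRANSFORM:P5(v=0,ok=F), EMIT:-] out:-; in:-
Tick 10: [PARSE:-, VALIDATE:-, TRANSFORM:P6(v=6,ok=T), EMIT:P5(v=0,ok=F)] out:-; in:-
Tick 11: [PARSE:-, VALIDATE:-, TRANSFORM:-, EMIT:P6(v=6,ok=T)] out:P5(v=0); in:-
Tick 12: [PARSE:-, VALIDATE:-, TRANSFORM:-, EMIT:-] out:P6(v=6); in:-
P4: arrives tick 4, valid=False (id=4, id%3=1), emit tick 8, final value 0

Answer: 8 0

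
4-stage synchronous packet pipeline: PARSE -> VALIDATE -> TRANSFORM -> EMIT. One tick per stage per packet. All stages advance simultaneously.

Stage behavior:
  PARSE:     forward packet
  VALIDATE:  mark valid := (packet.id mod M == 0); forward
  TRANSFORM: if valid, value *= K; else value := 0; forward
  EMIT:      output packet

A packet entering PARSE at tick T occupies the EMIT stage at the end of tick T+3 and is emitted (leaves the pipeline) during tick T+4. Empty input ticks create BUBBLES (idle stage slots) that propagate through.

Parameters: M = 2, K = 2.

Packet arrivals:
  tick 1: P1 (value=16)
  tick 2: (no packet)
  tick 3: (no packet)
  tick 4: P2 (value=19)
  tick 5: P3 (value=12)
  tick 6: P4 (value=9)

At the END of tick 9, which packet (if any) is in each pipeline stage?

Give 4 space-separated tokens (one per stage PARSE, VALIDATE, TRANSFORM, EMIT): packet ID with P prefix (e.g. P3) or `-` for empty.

Answer: - - - P4

Derivation:
Tick 1: [PARSE:P1(v=16,ok=F), VALIDATE:-, TRANSFORM:-, EMIT:-] out:-; in:P1
Tick 2: [PARSE:-, VALIDATE:P1(v=16,ok=F), TRANSFORM:-, EMIT:-] out:-; in:-
Tick 3: [PARSE:-, VALIDATE:-, TRANSFORM:P1(v=0,ok=F), EMIT:-] out:-; in:-
Tick 4: [PARSE:P2(v=19,ok=F), VALIDATE:-, TRANSFORM:-, EMIT:P1(v=0,ok=F)] out:-; in:P2
Tick 5: [PARSE:P3(v=12,ok=F), VALIDATE:P2(v=19,ok=T), TRANSFORM:-, EMIT:-] out:P1(v=0); in:P3
Tick 6: [PARSE:P4(v=9,ok=F), VALIDATE:P3(v=12,ok=F), TRANSFORM:P2(v=38,ok=T), EMIT:-] out:-; in:P4
Tick 7: [PARSE:-, VALIDATE:P4(v=9,ok=T), TRANSFORM:P3(v=0,ok=F), EMIT:P2(v=38,ok=T)] out:-; in:-
Tick 8: [PARSE:-, VALIDATE:-, TRANSFORM:P4(v=18,ok=T), EMIT:P3(v=0,ok=F)] out:P2(v=38); in:-
Tick 9: [PARSE:-, VALIDATE:-, TRANSFORM:-, EMIT:P4(v=18,ok=T)] out:P3(v=0); in:-
At end of tick 9: ['-', '-', '-', 'P4']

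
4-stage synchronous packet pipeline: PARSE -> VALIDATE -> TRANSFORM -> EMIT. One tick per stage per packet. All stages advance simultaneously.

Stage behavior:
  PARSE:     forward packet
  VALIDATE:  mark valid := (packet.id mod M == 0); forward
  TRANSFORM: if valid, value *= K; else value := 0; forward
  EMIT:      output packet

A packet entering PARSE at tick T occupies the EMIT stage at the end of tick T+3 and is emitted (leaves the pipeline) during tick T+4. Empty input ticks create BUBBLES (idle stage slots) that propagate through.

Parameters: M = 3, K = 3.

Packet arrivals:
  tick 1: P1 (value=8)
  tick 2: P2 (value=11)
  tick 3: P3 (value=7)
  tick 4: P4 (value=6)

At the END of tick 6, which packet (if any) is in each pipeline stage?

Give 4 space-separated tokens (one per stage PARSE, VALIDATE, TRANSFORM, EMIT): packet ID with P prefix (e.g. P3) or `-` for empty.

Answer: - - P4 P3

Derivation:
Tick 1: [PARSE:P1(v=8,ok=F), VALIDATE:-, TRANSFORM:-, EMIT:-] out:-; in:P1
Tick 2: [PARSE:P2(v=11,ok=F), VALIDATE:P1(v=8,ok=F), TRANSFORM:-, EMIT:-] out:-; in:P2
Tick 3: [PARSE:P3(v=7,ok=F), VALIDATE:P2(v=11,ok=F), TRANSFORM:P1(v=0,ok=F), EMIT:-] out:-; in:P3
Tick 4: [PARSE:P4(v=6,ok=F), VALIDATE:P3(v=7,ok=T), TRANSFORM:P2(v=0,ok=F), EMIT:P1(v=0,ok=F)] out:-; in:P4
Tick 5: [PARSE:-, VALIDATE:P4(v=6,ok=F), TRANSFORM:P3(v=21,ok=T), EMIT:P2(v=0,ok=F)] out:P1(v=0); in:-
Tick 6: [PARSE:-, VALIDATE:-, TRANSFORM:P4(v=0,ok=F), EMIT:P3(v=21,ok=T)] out:P2(v=0); in:-
At end of tick 6: ['-', '-', 'P4', 'P3']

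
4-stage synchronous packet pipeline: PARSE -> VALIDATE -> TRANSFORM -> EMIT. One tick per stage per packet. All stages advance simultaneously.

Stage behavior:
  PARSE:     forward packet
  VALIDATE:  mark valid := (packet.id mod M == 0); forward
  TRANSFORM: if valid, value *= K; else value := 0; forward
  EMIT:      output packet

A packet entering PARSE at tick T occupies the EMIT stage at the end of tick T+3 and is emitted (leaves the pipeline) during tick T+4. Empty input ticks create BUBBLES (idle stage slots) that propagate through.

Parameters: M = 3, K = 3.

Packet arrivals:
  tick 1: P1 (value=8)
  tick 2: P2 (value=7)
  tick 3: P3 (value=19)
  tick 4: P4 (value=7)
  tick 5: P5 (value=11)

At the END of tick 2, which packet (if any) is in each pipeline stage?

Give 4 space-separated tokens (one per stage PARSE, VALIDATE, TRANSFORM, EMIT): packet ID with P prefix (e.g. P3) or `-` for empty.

Answer: P2 P1 - -

Derivation:
Tick 1: [PARSE:P1(v=8,ok=F), VALIDATE:-, TRANSFORM:-, EMIT:-] out:-; in:P1
Tick 2: [PARSE:P2(v=7,ok=F), VALIDATE:P1(v=8,ok=F), TRANSFORM:-, EMIT:-] out:-; in:P2
At end of tick 2: ['P2', 'P1', '-', '-']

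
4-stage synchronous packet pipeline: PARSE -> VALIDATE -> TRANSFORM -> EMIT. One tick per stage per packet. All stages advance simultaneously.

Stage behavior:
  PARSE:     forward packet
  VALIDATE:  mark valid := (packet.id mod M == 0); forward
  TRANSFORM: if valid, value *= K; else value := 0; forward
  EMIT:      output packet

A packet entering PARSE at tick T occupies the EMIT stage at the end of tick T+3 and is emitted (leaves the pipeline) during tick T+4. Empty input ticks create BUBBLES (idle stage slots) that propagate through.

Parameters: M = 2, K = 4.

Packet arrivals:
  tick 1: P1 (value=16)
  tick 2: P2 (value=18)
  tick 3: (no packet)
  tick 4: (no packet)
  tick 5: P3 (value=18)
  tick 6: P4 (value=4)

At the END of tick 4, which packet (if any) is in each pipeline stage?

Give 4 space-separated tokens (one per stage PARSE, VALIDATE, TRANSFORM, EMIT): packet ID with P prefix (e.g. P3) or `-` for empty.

Answer: - - P2 P1

Derivation:
Tick 1: [PARSE:P1(v=16,ok=F), VALIDATE:-, TRANSFORM:-, EMIT:-] out:-; in:P1
Tick 2: [PARSE:P2(v=18,ok=F), VALIDATE:P1(v=16,ok=F), TRANSFORM:-, EMIT:-] out:-; in:P2
Tick 3: [PARSE:-, VALIDATE:P2(v=18,ok=T), TRANSFORM:P1(v=0,ok=F), EMIT:-] out:-; in:-
Tick 4: [PARSE:-, VALIDATE:-, TRANSFORM:P2(v=72,ok=T), EMIT:P1(v=0,ok=F)] out:-; in:-
At end of tick 4: ['-', '-', 'P2', 'P1']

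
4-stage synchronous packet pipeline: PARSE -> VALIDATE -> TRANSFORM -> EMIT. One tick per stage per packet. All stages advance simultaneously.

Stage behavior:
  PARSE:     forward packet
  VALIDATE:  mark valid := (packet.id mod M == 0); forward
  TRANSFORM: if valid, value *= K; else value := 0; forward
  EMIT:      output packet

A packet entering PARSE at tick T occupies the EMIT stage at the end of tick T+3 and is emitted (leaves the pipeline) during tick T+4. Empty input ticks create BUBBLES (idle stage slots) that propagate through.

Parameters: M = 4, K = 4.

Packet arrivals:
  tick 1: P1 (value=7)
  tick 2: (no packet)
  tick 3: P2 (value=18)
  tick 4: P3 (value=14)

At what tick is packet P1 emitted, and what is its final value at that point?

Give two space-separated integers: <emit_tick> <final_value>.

Tick 1: [PARSE:P1(v=7,ok=F), VALIDATE:-, TRANSFORM:-, EMIT:-] out:-; in:P1
Tick 2: [PARSE:-, VALIDATE:P1(v=7,ok=F), TRANSFORM:-, EMIT:-] out:-; in:-
Tick 3: [PARSE:P2(v=18,ok=F), VALIDATE:-, TRANSFORM:P1(v=0,ok=F), EMIT:-] out:-; in:P2
Tick 4: [PARSE:P3(v=14,ok=F), VALIDATE:P2(v=18,ok=F), TRANSFORM:-, EMIT:P1(v=0,ok=F)] out:-; in:P3
Tick 5: [PARSE:-, VALIDATE:P3(v=14,ok=F), TRANSFORM:P2(v=0,ok=F), EMIT:-] out:P1(v=0); in:-
Tick 6: [PARSE:-, VALIDATE:-, TRANSFORM:P3(v=0,ok=F), EMIT:P2(v=0,ok=F)] out:-; in:-
Tick 7: [PARSE:-, VALIDATE:-, TRANSFORM:-, EMIT:P3(v=0,ok=F)] out:P2(v=0); in:-
Tick 8: [PARSE:-, VALIDATE:-, TRANSFORM:-, EMIT:-] out:P3(v=0); in:-
P1: arrives tick 1, valid=False (id=1, id%4=1), emit tick 5, final value 0

Answer: 5 0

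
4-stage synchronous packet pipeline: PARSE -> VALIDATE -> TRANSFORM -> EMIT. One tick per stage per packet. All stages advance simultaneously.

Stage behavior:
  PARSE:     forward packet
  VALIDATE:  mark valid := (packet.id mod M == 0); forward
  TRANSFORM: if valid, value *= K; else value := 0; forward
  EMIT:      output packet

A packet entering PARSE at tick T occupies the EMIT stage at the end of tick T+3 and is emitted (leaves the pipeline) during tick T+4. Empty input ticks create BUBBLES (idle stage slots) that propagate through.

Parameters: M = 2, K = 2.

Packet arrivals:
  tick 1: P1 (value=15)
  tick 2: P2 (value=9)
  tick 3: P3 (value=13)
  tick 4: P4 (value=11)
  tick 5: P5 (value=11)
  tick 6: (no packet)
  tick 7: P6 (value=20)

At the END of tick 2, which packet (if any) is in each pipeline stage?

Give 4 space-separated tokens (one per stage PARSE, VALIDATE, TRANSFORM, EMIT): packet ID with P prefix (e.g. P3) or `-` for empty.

Answer: P2 P1 - -

Derivation:
Tick 1: [PARSE:P1(v=15,ok=F), VALIDATE:-, TRANSFORM:-, EMIT:-] out:-; in:P1
Tick 2: [PARSE:P2(v=9,ok=F), VALIDATE:P1(v=15,ok=F), TRANSFORM:-, EMIT:-] out:-; in:P2
At end of tick 2: ['P2', 'P1', '-', '-']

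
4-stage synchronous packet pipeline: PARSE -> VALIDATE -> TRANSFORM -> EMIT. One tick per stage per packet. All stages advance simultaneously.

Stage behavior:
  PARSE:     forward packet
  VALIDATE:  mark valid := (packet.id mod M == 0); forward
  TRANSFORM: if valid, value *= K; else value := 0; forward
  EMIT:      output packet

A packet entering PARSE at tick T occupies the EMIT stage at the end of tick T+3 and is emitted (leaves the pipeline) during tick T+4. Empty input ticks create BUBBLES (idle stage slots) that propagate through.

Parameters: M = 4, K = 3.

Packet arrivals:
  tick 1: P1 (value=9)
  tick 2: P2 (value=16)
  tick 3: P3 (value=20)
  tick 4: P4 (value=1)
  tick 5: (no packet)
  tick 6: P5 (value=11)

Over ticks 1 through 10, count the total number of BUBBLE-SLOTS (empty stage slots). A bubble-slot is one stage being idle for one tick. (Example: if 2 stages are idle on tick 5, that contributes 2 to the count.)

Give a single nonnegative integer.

Tick 1: [PARSE:P1(v=9,ok=F), VALIDATE:-, TRANSFORM:-, EMIT:-] out:-; bubbles=3
Tick 2: [PARSE:P2(v=16,ok=F), VALIDATE:P1(v=9,ok=F), TRANSFORM:-, EMIT:-] out:-; bubbles=2
Tick 3: [PARSE:P3(v=20,ok=F), VALIDATE:P2(v=16,ok=F), TRANSFORM:P1(v=0,ok=F), EMIT:-] out:-; bubbles=1
Tick 4: [PARSE:P4(v=1,ok=F), VALIDATE:P3(v=20,ok=F), TRANSFORM:P2(v=0,ok=F), EMIT:P1(v=0,ok=F)] out:-; bubbles=0
Tick 5: [PARSE:-, VALIDATE:P4(v=1,ok=T), TRANSFORM:P3(v=0,ok=F), EMIT:P2(v=0,ok=F)] out:P1(v=0); bubbles=1
Tick 6: [PARSE:P5(v=11,ok=F), VALIDATE:-, TRANSFORM:P4(v=3,ok=T), EMIT:P3(v=0,ok=F)] out:P2(v=0); bubbles=1
Tick 7: [PARSE:-, VALIDATE:P5(v=11,ok=F), TRANSFORM:-, EMIT:P4(v=3,ok=T)] out:P3(v=0); bubbles=2
Tick 8: [PARSE:-, VALIDATE:-, TRANSFORM:P5(v=0,ok=F), EMIT:-] out:P4(v=3); bubbles=3
Tick 9: [PARSE:-, VALIDATE:-, TRANSFORM:-, EMIT:P5(v=0,ok=F)] out:-; bubbles=3
Tick 10: [PARSE:-, VALIDATE:-, TRANSFORM:-, EMIT:-] out:P5(v=0); bubbles=4
Total bubble-slots: 20

Answer: 20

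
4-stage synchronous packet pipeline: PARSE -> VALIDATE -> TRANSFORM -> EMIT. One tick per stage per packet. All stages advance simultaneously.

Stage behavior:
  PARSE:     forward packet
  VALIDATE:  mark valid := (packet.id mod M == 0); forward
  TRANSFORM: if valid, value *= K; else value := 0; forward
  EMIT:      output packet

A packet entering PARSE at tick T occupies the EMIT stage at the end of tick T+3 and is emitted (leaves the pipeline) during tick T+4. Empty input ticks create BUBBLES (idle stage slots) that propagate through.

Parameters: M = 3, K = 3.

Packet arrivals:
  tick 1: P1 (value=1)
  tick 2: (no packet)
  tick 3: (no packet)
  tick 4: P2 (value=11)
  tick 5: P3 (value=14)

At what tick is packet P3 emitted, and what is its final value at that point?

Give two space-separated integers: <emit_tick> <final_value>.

Tick 1: [PARSE:P1(v=1,ok=F), VALIDATE:-, TRANSFORM:-, EMIT:-] out:-; in:P1
Tick 2: [PARSE:-, VALIDATE:P1(v=1,ok=F), TRANSFORM:-, EMIT:-] out:-; in:-
Tick 3: [PARSE:-, VALIDATE:-, TRANSFORM:P1(v=0,ok=F), EMIT:-] out:-; in:-
Tick 4: [PARSE:P2(v=11,ok=F), VALIDATE:-, TRANSFORM:-, EMIT:P1(v=0,ok=F)] out:-; in:P2
Tick 5: [PARSE:P3(v=14,ok=F), VALIDATE:P2(v=11,ok=F), TRANSFORM:-, EMIT:-] out:P1(v=0); in:P3
Tick 6: [PARSE:-, VALIDATE:P3(v=14,ok=T), TRANSFORM:P2(v=0,ok=F), EMIT:-] out:-; in:-
Tick 7: [PARSE:-, VALIDATE:-, TRANSFORM:P3(v=42,ok=T), EMIT:P2(v=0,ok=F)] out:-; in:-
Tick 8: [PARSE:-, VALIDATE:-, TRANSFORM:-, EMIT:P3(v=42,ok=T)] out:P2(v=0); in:-
Tick 9: [PARSE:-, VALIDATE:-, TRANSFORM:-, EMIT:-] out:P3(v=42); in:-
P3: arrives tick 5, valid=True (id=3, id%3=0), emit tick 9, final value 42

Answer: 9 42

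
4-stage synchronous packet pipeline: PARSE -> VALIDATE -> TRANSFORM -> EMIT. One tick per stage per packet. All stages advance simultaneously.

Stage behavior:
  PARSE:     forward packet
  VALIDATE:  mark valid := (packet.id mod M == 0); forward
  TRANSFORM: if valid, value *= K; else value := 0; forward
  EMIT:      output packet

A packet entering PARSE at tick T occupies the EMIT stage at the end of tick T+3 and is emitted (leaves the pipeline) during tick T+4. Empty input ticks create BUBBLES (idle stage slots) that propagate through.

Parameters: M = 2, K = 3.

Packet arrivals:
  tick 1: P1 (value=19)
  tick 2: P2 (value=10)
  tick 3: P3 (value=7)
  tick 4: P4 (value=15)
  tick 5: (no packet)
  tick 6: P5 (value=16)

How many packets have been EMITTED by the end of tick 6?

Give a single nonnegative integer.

Answer: 2

Derivation:
Tick 1: [PARSE:P1(v=19,ok=F), VALIDATE:-, TRANSFORM:-, EMIT:-] out:-; in:P1
Tick 2: [PARSE:P2(v=10,ok=F), VALIDATE:P1(v=19,ok=F), TRANSFORM:-, EMIT:-] out:-; in:P2
Tick 3: [PARSE:P3(v=7,ok=F), VALIDATE:P2(v=10,ok=T), TRANSFORM:P1(v=0,ok=F), EMIT:-] out:-; in:P3
Tick 4: [PARSE:P4(v=15,ok=F), VALIDATE:P3(v=7,ok=F), TRANSFORM:P2(v=30,ok=T), EMIT:P1(v=0,ok=F)] out:-; in:P4
Tick 5: [PARSE:-, VALIDATE:P4(v=15,ok=T), TRANSFORM:P3(v=0,ok=F), EMIT:P2(v=30,ok=T)] out:P1(v=0); in:-
Tick 6: [PARSE:P5(v=16,ok=F), VALIDATE:-, TRANSFORM:P4(v=45,ok=T), EMIT:P3(v=0,ok=F)] out:P2(v=30); in:P5
Emitted by tick 6: ['P1', 'P2']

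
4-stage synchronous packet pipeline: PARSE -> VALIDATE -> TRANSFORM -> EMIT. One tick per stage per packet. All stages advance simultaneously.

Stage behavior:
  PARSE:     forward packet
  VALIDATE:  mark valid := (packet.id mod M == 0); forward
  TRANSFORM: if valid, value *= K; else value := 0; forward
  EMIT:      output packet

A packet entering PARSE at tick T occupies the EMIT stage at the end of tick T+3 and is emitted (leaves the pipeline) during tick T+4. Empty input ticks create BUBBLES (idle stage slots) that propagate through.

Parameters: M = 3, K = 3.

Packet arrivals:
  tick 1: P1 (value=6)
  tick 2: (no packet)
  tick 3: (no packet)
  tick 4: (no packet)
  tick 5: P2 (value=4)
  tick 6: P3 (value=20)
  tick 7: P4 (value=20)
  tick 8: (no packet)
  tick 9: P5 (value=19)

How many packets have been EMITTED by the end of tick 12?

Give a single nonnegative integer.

Tick 1: [PARSE:P1(v=6,ok=F), VALIDATE:-, TRANSFORM:-, EMIT:-] out:-; in:P1
Tick 2: [PARSE:-, VALIDATE:P1(v=6,ok=F), TRANSFORM:-, EMIT:-] out:-; in:-
Tick 3: [PARSE:-, VALIDATE:-, TRANSFORM:P1(v=0,ok=F), EMIT:-] out:-; in:-
Tick 4: [PARSE:-, VALIDATE:-, TRANSFORM:-, EMIT:P1(v=0,ok=F)] out:-; in:-
Tick 5: [PARSE:P2(v=4,ok=F), VALIDATE:-, TRANSFORM:-, EMIT:-] out:P1(v=0); in:P2
Tick 6: [PARSE:P3(v=20,ok=F), VALIDATE:P2(v=4,ok=F), TRANSFORM:-, EMIT:-] out:-; in:P3
Tick 7: [PARSE:P4(v=20,ok=F), VALIDATE:P3(v=20,ok=T), TRANSFORM:P2(v=0,ok=F), EMIT:-] out:-; in:P4
Tick 8: [PARSE:-, VALIDATE:P4(v=20,ok=F), TRANSFORM:P3(v=60,ok=T), EMIT:P2(v=0,ok=F)] out:-; in:-
Tick 9: [PARSE:P5(v=19,ok=F), VALIDATE:-, TRANSFORM:P4(v=0,ok=F), EMIT:P3(v=60,ok=T)] out:P2(v=0); in:P5
Tick 10: [PARSE:-, VALIDATE:P5(v=19,ok=F), TRANSFORM:-, EMIT:P4(v=0,ok=F)] out:P3(v=60); in:-
Tick 11: [PARSE:-, VALIDATE:-, TRANSFORM:P5(v=0,ok=F), EMIT:-] out:P4(v=0); in:-
Tick 12: [PARSE:-, VALIDATE:-, TRANSFORM:-, EMIT:P5(v=0,ok=F)] out:-; in:-
Emitted by tick 12: ['P1', 'P2', 'P3', 'P4']

Answer: 4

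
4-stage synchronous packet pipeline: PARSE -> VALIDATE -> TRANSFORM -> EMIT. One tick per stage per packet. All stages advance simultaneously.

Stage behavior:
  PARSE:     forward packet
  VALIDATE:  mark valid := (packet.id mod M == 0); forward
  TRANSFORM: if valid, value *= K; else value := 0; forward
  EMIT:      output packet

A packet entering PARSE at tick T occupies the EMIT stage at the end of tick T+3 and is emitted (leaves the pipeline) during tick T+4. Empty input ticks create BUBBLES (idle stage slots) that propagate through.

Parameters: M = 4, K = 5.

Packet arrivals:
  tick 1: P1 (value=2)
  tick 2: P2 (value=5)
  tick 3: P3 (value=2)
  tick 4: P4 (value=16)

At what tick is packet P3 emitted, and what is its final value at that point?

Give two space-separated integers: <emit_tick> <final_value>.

Tick 1: [PARSE:P1(v=2,ok=F), VALIDATE:-, TRANSFORM:-, EMIT:-] out:-; in:P1
Tick 2: [PARSE:P2(v=5,ok=F), VALIDATE:P1(v=2,ok=F), TRANSFORM:-, EMIT:-] out:-; in:P2
Tick 3: [PARSE:P3(v=2,ok=F), VALIDATE:P2(v=5,ok=F), TRANSFORM:P1(v=0,ok=F), EMIT:-] out:-; in:P3
Tick 4: [PARSE:P4(v=16,ok=F), VALIDATE:P3(v=2,ok=F), TRANSFORM:P2(v=0,ok=F), EMIT:P1(v=0,ok=F)] out:-; in:P4
Tick 5: [PARSE:-, VALIDATE:P4(v=16,ok=T), TRANSFORM:P3(v=0,ok=F), EMIT:P2(v=0,ok=F)] out:P1(v=0); in:-
Tick 6: [PARSE:-, VALIDATE:-, TRANSFORM:P4(v=80,ok=T), EMIT:P3(v=0,ok=F)] out:P2(v=0); in:-
Tick 7: [PARSE:-, VALIDATE:-, TRANSFORM:-, EMIT:P4(v=80,ok=T)] out:P3(v=0); in:-
Tick 8: [PARSE:-, VALIDATE:-, TRANSFORM:-, EMIT:-] out:P4(v=80); in:-
P3: arrives tick 3, valid=False (id=3, id%4=3), emit tick 7, final value 0

Answer: 7 0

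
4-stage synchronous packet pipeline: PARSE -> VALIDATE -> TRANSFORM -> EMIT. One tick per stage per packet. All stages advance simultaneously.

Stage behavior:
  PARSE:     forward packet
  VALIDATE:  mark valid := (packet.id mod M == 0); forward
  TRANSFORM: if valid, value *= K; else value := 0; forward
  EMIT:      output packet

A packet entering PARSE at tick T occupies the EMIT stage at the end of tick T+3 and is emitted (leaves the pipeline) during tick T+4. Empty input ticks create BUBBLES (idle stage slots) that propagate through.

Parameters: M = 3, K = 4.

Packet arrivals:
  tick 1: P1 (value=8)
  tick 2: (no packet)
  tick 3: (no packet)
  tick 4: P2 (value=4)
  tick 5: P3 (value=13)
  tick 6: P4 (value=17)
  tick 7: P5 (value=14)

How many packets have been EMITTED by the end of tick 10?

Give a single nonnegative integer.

Answer: 4

Derivation:
Tick 1: [PARSE:P1(v=8,ok=F), VALIDATE:-, TRANSFORM:-, EMIT:-] out:-; in:P1
Tick 2: [PARSE:-, VALIDATE:P1(v=8,ok=F), TRANSFORM:-, EMIT:-] out:-; in:-
Tick 3: [PARSE:-, VALIDATE:-, TRANSFORM:P1(v=0,ok=F), EMIT:-] out:-; in:-
Tick 4: [PARSE:P2(v=4,ok=F), VALIDATE:-, TRANSFORM:-, EMIT:P1(v=0,ok=F)] out:-; in:P2
Tick 5: [PARSE:P3(v=13,ok=F), VALIDATE:P2(v=4,ok=F), TRANSFORM:-, EMIT:-] out:P1(v=0); in:P3
Tick 6: [PARSE:P4(v=17,ok=F), VALIDATE:P3(v=13,ok=T), TRANSFORM:P2(v=0,ok=F), EMIT:-] out:-; in:P4
Tick 7: [PARSE:P5(v=14,ok=F), VALIDATE:P4(v=17,ok=F), TRANSFORM:P3(v=52,ok=T), EMIT:P2(v=0,ok=F)] out:-; in:P5
Tick 8: [PARSE:-, VALIDATE:P5(v=14,ok=F), TRANSFORM:P4(v=0,ok=F), EMIT:P3(v=52,ok=T)] out:P2(v=0); in:-
Tick 9: [PARSE:-, VALIDATE:-, TRANSFORM:P5(v=0,ok=F), EMIT:P4(v=0,ok=F)] out:P3(v=52); in:-
Tick 10: [PARSE:-, VALIDATE:-, TRANSFORM:-, EMIT:P5(v=0,ok=F)] out:P4(v=0); in:-
Emitted by tick 10: ['P1', 'P2', 'P3', 'P4']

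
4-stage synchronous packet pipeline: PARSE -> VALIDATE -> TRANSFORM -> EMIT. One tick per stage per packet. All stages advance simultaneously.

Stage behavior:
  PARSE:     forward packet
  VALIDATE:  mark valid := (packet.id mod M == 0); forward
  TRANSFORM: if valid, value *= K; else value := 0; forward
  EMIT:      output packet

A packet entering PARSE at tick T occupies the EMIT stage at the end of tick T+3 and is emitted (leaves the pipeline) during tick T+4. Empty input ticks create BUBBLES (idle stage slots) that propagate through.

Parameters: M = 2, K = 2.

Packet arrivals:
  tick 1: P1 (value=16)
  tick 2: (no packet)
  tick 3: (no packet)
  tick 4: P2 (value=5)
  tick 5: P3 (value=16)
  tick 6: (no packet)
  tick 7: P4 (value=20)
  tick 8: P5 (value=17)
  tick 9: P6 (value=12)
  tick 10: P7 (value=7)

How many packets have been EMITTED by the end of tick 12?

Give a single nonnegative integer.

Tick 1: [PARSE:P1(v=16,ok=F), VALIDATE:-, TRANSFORM:-, EMIT:-] out:-; in:P1
Tick 2: [PARSE:-, VALIDATE:P1(v=16,ok=F), TRANSFORM:-, EMIT:-] out:-; in:-
Tick 3: [PARSE:-, VALIDATE:-, TRANSFORM:P1(v=0,ok=F), EMIT:-] out:-; in:-
Tick 4: [PARSE:P2(v=5,ok=F), VALIDATE:-, TRANSFORM:-, EMIT:P1(v=0,ok=F)] out:-; in:P2
Tick 5: [PARSE:P3(v=16,ok=F), VALIDATE:P2(v=5,ok=T), TRANSFORM:-, EMIT:-] out:P1(v=0); in:P3
Tick 6: [PARSE:-, VALIDATE:P3(v=16,ok=F), TRANSFORM:P2(v=10,ok=T), EMIT:-] out:-; in:-
Tick 7: [PARSE:P4(v=20,ok=F), VALIDATE:-, TRANSFORM:P3(v=0,ok=F), EMIT:P2(v=10,ok=T)] out:-; in:P4
Tick 8: [PARSE:P5(v=17,ok=F), VALIDATE:P4(v=20,ok=T), TRANSFORM:-, EMIT:P3(v=0,ok=F)] out:P2(v=10); in:P5
Tick 9: [PARSE:P6(v=12,ok=F), VALIDATE:P5(v=17,ok=F), TRANSFORM:P4(v=40,ok=T), EMIT:-] out:P3(v=0); in:P6
Tick 10: [PARSE:P7(v=7,ok=F), VALIDATE:P6(v=12,ok=T), TRANSFORM:P5(v=0,ok=F), EMIT:P4(v=40,ok=T)] out:-; in:P7
Tick 11: [PARSE:-, VALIDATE:P7(v=7,ok=F), TRANSFORM:P6(v=24,ok=T), EMIT:P5(v=0,ok=F)] out:P4(v=40); in:-
Tick 12: [PARSE:-, VALIDATE:-, TRANSFORM:P7(v=0,ok=F), EMIT:P6(v=24,ok=T)] out:P5(v=0); in:-
Emitted by tick 12: ['P1', 'P2', 'P3', 'P4', 'P5']

Answer: 5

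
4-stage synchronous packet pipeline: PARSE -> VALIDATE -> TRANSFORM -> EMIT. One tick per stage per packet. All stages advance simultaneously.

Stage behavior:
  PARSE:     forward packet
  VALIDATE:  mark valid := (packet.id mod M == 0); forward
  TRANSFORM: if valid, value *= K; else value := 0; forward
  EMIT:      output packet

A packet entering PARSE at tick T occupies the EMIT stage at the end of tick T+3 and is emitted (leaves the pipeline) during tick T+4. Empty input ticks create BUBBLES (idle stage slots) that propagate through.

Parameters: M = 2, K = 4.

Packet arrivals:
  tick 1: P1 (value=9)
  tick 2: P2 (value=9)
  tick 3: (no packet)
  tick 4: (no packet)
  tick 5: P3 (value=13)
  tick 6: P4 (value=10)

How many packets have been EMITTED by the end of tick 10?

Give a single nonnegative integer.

Answer: 4

Derivation:
Tick 1: [PARSE:P1(v=9,ok=F), VALIDATE:-, TRANSFORM:-, EMIT:-] out:-; in:P1
Tick 2: [PARSE:P2(v=9,ok=F), VALIDATE:P1(v=9,ok=F), TRANSFORM:-, EMIT:-] out:-; in:P2
Tick 3: [PARSE:-, VALIDATE:P2(v=9,ok=T), TRANSFORM:P1(v=0,ok=F), EMIT:-] out:-; in:-
Tick 4: [PARSE:-, VALIDATE:-, TRANSFORM:P2(v=36,ok=T), EMIT:P1(v=0,ok=F)] out:-; in:-
Tick 5: [PARSE:P3(v=13,ok=F), VALIDATE:-, TRANSFORM:-, EMIT:P2(v=36,ok=T)] out:P1(v=0); in:P3
Tick 6: [PARSE:P4(v=10,ok=F), VALIDATE:P3(v=13,ok=F), TRANSFORM:-, EMIT:-] out:P2(v=36); in:P4
Tick 7: [PARSE:-, VALIDATE:P4(v=10,ok=T), TRANSFORM:P3(v=0,ok=F), EMIT:-] out:-; in:-
Tick 8: [PARSE:-, VALIDATE:-, TRANSFORM:P4(v=40,ok=T), EMIT:P3(v=0,ok=F)] out:-; in:-
Tick 9: [PARSE:-, VALIDATE:-, TRANSFORM:-, EMIT:P4(v=40,ok=T)] out:P3(v=0); in:-
Tick 10: [PARSE:-, VALIDATE:-, TRANSFORM:-, EMIT:-] out:P4(v=40); in:-
Emitted by tick 10: ['P1', 'P2', 'P3', 'P4']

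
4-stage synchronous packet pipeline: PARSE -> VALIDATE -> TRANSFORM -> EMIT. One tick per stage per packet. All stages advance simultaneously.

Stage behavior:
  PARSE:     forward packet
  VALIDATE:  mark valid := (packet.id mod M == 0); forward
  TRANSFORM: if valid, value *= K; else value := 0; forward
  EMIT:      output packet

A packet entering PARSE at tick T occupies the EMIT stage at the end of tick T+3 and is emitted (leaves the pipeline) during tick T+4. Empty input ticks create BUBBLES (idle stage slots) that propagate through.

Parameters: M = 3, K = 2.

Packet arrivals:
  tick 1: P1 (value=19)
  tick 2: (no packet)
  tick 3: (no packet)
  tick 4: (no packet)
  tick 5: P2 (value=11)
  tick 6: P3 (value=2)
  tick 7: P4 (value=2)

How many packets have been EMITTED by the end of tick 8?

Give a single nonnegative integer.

Answer: 1

Derivation:
Tick 1: [PARSE:P1(v=19,ok=F), VALIDATE:-, TRANSFORM:-, EMIT:-] out:-; in:P1
Tick 2: [PARSE:-, VALIDATE:P1(v=19,ok=F), TRANSFORM:-, EMIT:-] out:-; in:-
Tick 3: [PARSE:-, VALIDATE:-, TRANSFORM:P1(v=0,ok=F), EMIT:-] out:-; in:-
Tick 4: [PARSE:-, VALIDATE:-, TRANSFORM:-, EMIT:P1(v=0,ok=F)] out:-; in:-
Tick 5: [PARSE:P2(v=11,ok=F), VALIDATE:-, TRANSFORM:-, EMIT:-] out:P1(v=0); in:P2
Tick 6: [PARSE:P3(v=2,ok=F), VALIDATE:P2(v=11,ok=F), TRANSFORM:-, EMIT:-] out:-; in:P3
Tick 7: [PARSE:P4(v=2,ok=F), VALIDATE:P3(v=2,ok=T), TRANSFORM:P2(v=0,ok=F), EMIT:-] out:-; in:P4
Tick 8: [PARSE:-, VALIDATE:P4(v=2,ok=F), TRANSFORM:P3(v=4,ok=T), EMIT:P2(v=0,ok=F)] out:-; in:-
Emitted by tick 8: ['P1']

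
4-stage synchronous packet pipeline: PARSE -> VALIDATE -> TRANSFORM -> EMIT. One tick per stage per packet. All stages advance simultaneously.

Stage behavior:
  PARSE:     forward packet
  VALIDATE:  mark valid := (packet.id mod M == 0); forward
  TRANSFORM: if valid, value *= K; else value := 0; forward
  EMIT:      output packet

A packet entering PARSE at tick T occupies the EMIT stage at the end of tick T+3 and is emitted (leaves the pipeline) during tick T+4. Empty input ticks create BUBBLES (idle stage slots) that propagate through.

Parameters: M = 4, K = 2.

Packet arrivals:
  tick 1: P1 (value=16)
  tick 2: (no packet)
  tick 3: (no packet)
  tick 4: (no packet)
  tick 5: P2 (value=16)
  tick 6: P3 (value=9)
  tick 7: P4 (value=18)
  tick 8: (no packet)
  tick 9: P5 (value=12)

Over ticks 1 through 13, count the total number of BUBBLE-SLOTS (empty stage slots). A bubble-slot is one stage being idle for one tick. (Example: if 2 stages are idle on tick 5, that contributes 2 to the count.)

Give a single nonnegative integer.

Tick 1: [PARSE:P1(v=16,ok=F), VALIDATE:-, TRANSFORM:-, EMIT:-] out:-; bubbles=3
Tick 2: [PARSE:-, VALIDATE:P1(v=16,ok=F), TRANSFORM:-, EMIT:-] out:-; bubbles=3
Tick 3: [PARSE:-, VALIDATE:-, TRANSFORM:P1(v=0,ok=F), EMIT:-] out:-; bubbles=3
Tick 4: [PARSE:-, VALIDATE:-, TRANSFORM:-, EMIT:P1(v=0,ok=F)] out:-; bubbles=3
Tick 5: [PARSE:P2(v=16,ok=F), VALIDATE:-, TRANSFORM:-, EMIT:-] out:P1(v=0); bubbles=3
Tick 6: [PARSE:P3(v=9,ok=F), VALIDATE:P2(v=16,ok=F), TRANSFORM:-, EMIT:-] out:-; bubbles=2
Tick 7: [PARSE:P4(v=18,ok=F), VALIDATE:P3(v=9,ok=F), TRANSFORM:P2(v=0,ok=F), EMIT:-] out:-; bubbles=1
Tick 8: [PARSE:-, VALIDATE:P4(v=18,ok=T), TRANSFORM:P3(v=0,ok=F), EMIT:P2(v=0,ok=F)] out:-; bubbles=1
Tick 9: [PARSE:P5(v=12,ok=F), VALIDATE:-, TRANSFORM:P4(v=36,ok=T), EMIT:P3(v=0,ok=F)] out:P2(v=0); bubbles=1
Tick 10: [PARSE:-, VALIDATE:P5(v=12,ok=F), TRANSFORM:-, EMIT:P4(v=36,ok=T)] out:P3(v=0); bubbles=2
Tick 11: [PARSE:-, VALIDATE:-, TRANSFORM:P5(v=0,ok=F), EMIT:-] out:P4(v=36); bubbles=3
Tick 12: [PARSE:-, VALIDATE:-, TRANSFORM:-, EMIT:P5(v=0,ok=F)] out:-; bubbles=3
Tick 13: [PARSE:-, VALIDATE:-, TRANSFORM:-, EMIT:-] out:P5(v=0); bubbles=4
Total bubble-slots: 32

Answer: 32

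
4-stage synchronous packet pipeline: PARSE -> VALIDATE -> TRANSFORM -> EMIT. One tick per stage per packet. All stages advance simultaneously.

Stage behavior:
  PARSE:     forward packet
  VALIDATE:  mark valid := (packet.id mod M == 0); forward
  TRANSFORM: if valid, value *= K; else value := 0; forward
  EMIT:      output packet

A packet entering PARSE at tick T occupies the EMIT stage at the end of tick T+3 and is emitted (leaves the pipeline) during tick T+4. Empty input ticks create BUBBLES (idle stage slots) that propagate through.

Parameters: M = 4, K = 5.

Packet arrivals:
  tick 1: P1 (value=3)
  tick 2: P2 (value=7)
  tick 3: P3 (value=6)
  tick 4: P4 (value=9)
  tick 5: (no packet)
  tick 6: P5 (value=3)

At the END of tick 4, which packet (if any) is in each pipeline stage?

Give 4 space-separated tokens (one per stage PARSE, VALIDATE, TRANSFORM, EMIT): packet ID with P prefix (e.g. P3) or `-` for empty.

Answer: P4 P3 P2 P1

Derivation:
Tick 1: [PARSE:P1(v=3,ok=F), VALIDATE:-, TRANSFORM:-, EMIT:-] out:-; in:P1
Tick 2: [PARSE:P2(v=7,ok=F), VALIDATE:P1(v=3,ok=F), TRANSFORM:-, EMIT:-] out:-; in:P2
Tick 3: [PARSE:P3(v=6,ok=F), VALIDATE:P2(v=7,ok=F), TRANSFORM:P1(v=0,ok=F), EMIT:-] out:-; in:P3
Tick 4: [PARSE:P4(v=9,ok=F), VALIDATE:P3(v=6,ok=F), TRANSFORM:P2(v=0,ok=F), EMIT:P1(v=0,ok=F)] out:-; in:P4
At end of tick 4: ['P4', 'P3', 'P2', 'P1']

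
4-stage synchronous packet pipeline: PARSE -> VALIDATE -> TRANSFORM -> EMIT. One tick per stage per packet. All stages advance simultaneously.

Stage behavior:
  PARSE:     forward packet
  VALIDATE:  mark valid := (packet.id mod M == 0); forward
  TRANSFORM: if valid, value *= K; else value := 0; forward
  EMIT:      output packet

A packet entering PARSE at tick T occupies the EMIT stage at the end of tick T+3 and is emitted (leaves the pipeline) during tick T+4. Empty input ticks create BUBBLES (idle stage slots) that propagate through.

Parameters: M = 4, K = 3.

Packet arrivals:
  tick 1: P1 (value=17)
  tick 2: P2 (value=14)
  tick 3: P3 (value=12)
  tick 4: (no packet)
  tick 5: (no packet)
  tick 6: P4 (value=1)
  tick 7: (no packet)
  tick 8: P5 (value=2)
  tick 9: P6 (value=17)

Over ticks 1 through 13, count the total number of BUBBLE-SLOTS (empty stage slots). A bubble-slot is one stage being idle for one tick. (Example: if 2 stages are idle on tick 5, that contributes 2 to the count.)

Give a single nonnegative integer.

Tick 1: [PARSE:P1(v=17,ok=F), VALIDATE:-, TRANSFORM:-, EMIT:-] out:-; bubbles=3
Tick 2: [PARSE:P2(v=14,ok=F), VALIDATE:P1(v=17,ok=F), TRANSFORM:-, EMIT:-] out:-; bubbles=2
Tick 3: [PARSE:P3(v=12,ok=F), VALIDATE:P2(v=14,ok=F), TRANSFORM:P1(v=0,ok=F), EMIT:-] out:-; bubbles=1
Tick 4: [PARSE:-, VALIDATE:P3(v=12,ok=F), TRANSFORM:P2(v=0,ok=F), EMIT:P1(v=0,ok=F)] out:-; bubbles=1
Tick 5: [PARSE:-, VALIDATE:-, TRANSFORM:P3(v=0,ok=F), EMIT:P2(v=0,ok=F)] out:P1(v=0); bubbles=2
Tick 6: [PARSE:P4(v=1,ok=F), VALIDATE:-, TRANSFORM:-, EMIT:P3(v=0,ok=F)] out:P2(v=0); bubbles=2
Tick 7: [PARSE:-, VALIDATE:P4(v=1,ok=T), TRANSFORM:-, EMIT:-] out:P3(v=0); bubbles=3
Tick 8: [PARSE:P5(v=2,ok=F), VALIDATE:-, TRANSFORM:P4(v=3,ok=T), EMIT:-] out:-; bubbles=2
Tick 9: [PARSE:P6(v=17,ok=F), VALIDATE:P5(v=2,ok=F), TRANSFORM:-, EMIT:P4(v=3,ok=T)] out:-; bubbles=1
Tick 10: [PARSE:-, VALIDATE:P6(v=17,ok=F), TRANSFORM:P5(v=0,ok=F), EMIT:-] out:P4(v=3); bubbles=2
Tick 11: [PARSE:-, VALIDATE:-, TRANSFORM:P6(v=0,ok=F), EMIT:P5(v=0,ok=F)] out:-; bubbles=2
Tick 12: [PARSE:-, VALIDATE:-, TRANSFORM:-, EMIT:P6(v=0,ok=F)] out:P5(v=0); bubbles=3
Tick 13: [PARSE:-, VALIDATE:-, TRANSFORM:-, EMIT:-] out:P6(v=0); bubbles=4
Total bubble-slots: 28

Answer: 28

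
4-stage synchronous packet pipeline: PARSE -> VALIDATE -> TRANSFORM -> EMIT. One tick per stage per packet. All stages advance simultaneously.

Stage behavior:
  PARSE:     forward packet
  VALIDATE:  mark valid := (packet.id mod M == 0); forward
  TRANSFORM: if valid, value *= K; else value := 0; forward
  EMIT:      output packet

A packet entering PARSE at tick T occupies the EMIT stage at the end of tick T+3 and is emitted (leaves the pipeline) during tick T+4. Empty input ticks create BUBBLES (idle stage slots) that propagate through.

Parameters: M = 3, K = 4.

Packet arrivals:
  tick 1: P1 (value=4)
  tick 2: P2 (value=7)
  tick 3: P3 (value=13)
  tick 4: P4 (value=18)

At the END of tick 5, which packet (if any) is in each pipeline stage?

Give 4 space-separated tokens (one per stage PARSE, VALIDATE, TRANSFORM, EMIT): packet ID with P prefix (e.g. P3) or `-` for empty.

Tick 1: [PARSE:P1(v=4,ok=F), VALIDATE:-, TRANSFORM:-, EMIT:-] out:-; in:P1
Tick 2: [PARSE:P2(v=7,ok=F), VALIDATE:P1(v=4,ok=F), TRANSFORM:-, EMIT:-] out:-; in:P2
Tick 3: [PARSE:P3(v=13,ok=F), VALIDATE:P2(v=7,ok=F), TRANSFORM:P1(v=0,ok=F), EMIT:-] out:-; in:P3
Tick 4: [PARSE:P4(v=18,ok=F), VALIDATE:P3(v=13,ok=T), TRANSFORM:P2(v=0,ok=F), EMIT:P1(v=0,ok=F)] out:-; in:P4
Tick 5: [PARSE:-, VALIDATE:P4(v=18,ok=F), TRANSFORM:P3(v=52,ok=T), EMIT:P2(v=0,ok=F)] out:P1(v=0); in:-
At end of tick 5: ['-', 'P4', 'P3', 'P2']

Answer: - P4 P3 P2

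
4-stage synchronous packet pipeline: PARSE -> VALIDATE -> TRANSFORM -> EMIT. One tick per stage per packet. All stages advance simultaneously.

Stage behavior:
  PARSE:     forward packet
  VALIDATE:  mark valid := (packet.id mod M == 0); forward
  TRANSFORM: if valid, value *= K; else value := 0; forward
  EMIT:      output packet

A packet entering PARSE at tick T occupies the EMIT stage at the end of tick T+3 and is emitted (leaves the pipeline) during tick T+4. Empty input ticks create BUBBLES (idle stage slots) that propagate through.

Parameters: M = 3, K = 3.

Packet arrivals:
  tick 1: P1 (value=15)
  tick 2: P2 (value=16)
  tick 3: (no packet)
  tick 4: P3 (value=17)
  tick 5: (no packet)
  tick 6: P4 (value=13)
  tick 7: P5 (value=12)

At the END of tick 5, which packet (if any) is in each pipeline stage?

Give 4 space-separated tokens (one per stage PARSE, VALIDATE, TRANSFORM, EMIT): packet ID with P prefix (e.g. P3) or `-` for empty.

Tick 1: [PARSE:P1(v=15,ok=F), VALIDATE:-, TRANSFORM:-, EMIT:-] out:-; in:P1
Tick 2: [PARSE:P2(v=16,ok=F), VALIDATE:P1(v=15,ok=F), TRANSFORM:-, EMIT:-] out:-; in:P2
Tick 3: [PARSE:-, VALIDATE:P2(v=16,ok=F), TRANSFORM:P1(v=0,ok=F), EMIT:-] out:-; in:-
Tick 4: [PARSE:P3(v=17,ok=F), VALIDATE:-, TRANSFORM:P2(v=0,ok=F), EMIT:P1(v=0,ok=F)] out:-; in:P3
Tick 5: [PARSE:-, VALIDATE:P3(v=17,ok=T), TRANSFORM:-, EMIT:P2(v=0,ok=F)] out:P1(v=0); in:-
At end of tick 5: ['-', 'P3', '-', 'P2']

Answer: - P3 - P2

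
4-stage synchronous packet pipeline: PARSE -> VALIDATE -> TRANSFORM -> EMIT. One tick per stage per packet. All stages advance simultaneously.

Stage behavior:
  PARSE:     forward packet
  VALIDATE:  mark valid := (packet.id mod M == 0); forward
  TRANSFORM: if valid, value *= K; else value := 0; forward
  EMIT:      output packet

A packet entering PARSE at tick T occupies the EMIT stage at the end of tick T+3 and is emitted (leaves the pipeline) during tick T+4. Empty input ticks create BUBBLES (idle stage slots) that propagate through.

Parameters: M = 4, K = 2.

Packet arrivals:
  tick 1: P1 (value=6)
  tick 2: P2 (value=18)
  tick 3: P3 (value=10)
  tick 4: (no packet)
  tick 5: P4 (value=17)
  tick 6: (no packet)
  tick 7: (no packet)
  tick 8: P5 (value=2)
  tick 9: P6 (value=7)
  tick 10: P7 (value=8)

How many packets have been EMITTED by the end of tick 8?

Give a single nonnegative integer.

Answer: 3

Derivation:
Tick 1: [PARSE:P1(v=6,ok=F), VALIDATE:-, TRANSFORM:-, EMIT:-] out:-; in:P1
Tick 2: [PARSE:P2(v=18,ok=F), VALIDATE:P1(v=6,ok=F), TRANSFORM:-, EMIT:-] out:-; in:P2
Tick 3: [PARSE:P3(v=10,ok=F), VALIDATE:P2(v=18,ok=F), TRANSFORM:P1(v=0,ok=F), EMIT:-] out:-; in:P3
Tick 4: [PARSE:-, VALIDATE:P3(v=10,ok=F), TRANSFORM:P2(v=0,ok=F), EMIT:P1(v=0,ok=F)] out:-; in:-
Tick 5: [PARSE:P4(v=17,ok=F), VALIDATE:-, TRANSFORM:P3(v=0,ok=F), EMIT:P2(v=0,ok=F)] out:P1(v=0); in:P4
Tick 6: [PARSE:-, VALIDATE:P4(v=17,ok=T), TRANSFORM:-, EMIT:P3(v=0,ok=F)] out:P2(v=0); in:-
Tick 7: [PARSE:-, VALIDATE:-, TRANSFORM:P4(v=34,ok=T), EMIT:-] out:P3(v=0); in:-
Tick 8: [PARSE:P5(v=2,ok=F), VALIDATE:-, TRANSFORM:-, EMIT:P4(v=34,ok=T)] out:-; in:P5
Emitted by tick 8: ['P1', 'P2', 'P3']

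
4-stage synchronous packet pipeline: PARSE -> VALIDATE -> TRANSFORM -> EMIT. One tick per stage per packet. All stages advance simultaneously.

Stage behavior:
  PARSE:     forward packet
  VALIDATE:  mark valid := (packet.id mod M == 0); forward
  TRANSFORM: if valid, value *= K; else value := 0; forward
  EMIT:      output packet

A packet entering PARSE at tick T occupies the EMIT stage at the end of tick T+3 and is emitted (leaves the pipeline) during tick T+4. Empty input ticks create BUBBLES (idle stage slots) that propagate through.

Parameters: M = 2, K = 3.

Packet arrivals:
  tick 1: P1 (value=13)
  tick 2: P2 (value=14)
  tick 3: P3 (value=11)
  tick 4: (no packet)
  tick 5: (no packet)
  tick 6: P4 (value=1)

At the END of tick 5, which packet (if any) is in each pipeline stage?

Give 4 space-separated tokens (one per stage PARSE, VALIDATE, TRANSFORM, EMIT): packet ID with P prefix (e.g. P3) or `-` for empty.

Tick 1: [PARSE:P1(v=13,ok=F), VALIDATE:-, TRANSFORM:-, EMIT:-] out:-; in:P1
Tick 2: [PARSE:P2(v=14,ok=F), VALIDATE:P1(v=13,ok=F), TRANSFORM:-, EMIT:-] out:-; in:P2
Tick 3: [PARSE:P3(v=11,ok=F), VALIDATE:P2(v=14,ok=T), TRANSFORM:P1(v=0,ok=F), EMIT:-] out:-; in:P3
Tick 4: [PARSE:-, VALIDATE:P3(v=11,ok=F), TRANSFORM:P2(v=42,ok=T), EMIT:P1(v=0,ok=F)] out:-; in:-
Tick 5: [PARSE:-, VALIDATE:-, TRANSFORM:P3(v=0,ok=F), EMIT:P2(v=42,ok=T)] out:P1(v=0); in:-
At end of tick 5: ['-', '-', 'P3', 'P2']

Answer: - - P3 P2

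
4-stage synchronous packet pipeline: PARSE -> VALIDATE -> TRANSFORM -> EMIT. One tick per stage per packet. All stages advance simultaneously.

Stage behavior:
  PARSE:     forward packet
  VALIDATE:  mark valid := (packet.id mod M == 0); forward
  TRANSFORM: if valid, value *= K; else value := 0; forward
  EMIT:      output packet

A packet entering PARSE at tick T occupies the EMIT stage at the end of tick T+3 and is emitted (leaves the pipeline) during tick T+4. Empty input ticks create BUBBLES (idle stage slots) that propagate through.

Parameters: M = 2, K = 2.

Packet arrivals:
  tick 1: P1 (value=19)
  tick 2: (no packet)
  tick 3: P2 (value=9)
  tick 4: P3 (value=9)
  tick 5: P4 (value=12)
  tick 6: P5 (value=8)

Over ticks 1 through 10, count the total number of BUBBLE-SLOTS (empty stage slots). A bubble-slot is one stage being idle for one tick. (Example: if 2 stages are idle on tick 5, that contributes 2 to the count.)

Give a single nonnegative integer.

Tick 1: [PARSE:P1(v=19,ok=F), VALIDATE:-, TRANSFORM:-, EMIT:-] out:-; bubbles=3
Tick 2: [PARSE:-, VALIDATE:P1(v=19,ok=F), TRANSFORM:-, EMIT:-] out:-; bubbles=3
Tick 3: [PARSE:P2(v=9,ok=F), VALIDATE:-, TRANSFORM:P1(v=0,ok=F), EMIT:-] out:-; bubbles=2
Tick 4: [PARSE:P3(v=9,ok=F), VALIDATE:P2(v=9,ok=T), TRANSFORM:-, EMIT:P1(v=0,ok=F)] out:-; bubbles=1
Tick 5: [PARSE:P4(v=12,ok=F), VALIDATE:P3(v=9,ok=F), TRANSFORM:P2(v=18,ok=T), EMIT:-] out:P1(v=0); bubbles=1
Tick 6: [PARSE:P5(v=8,ok=F), VALIDATE:P4(v=12,ok=T), TRANSFORM:P3(v=0,ok=F), EMIT:P2(v=18,ok=T)] out:-; bubbles=0
Tick 7: [PARSE:-, VALIDATE:P5(v=8,ok=F), TRANSFORM:P4(v=24,ok=T), EMIT:P3(v=0,ok=F)] out:P2(v=18); bubbles=1
Tick 8: [PARSE:-, VALIDATE:-, TRANSFORM:P5(v=0,ok=F), EMIT:P4(v=24,ok=T)] out:P3(v=0); bubbles=2
Tick 9: [PARSE:-, VALIDATE:-, TRANSFORM:-, EMIT:P5(v=0,ok=F)] out:P4(v=24); bubbles=3
Tick 10: [PARSE:-, VALIDATE:-, TRANSFORM:-, EMIT:-] out:P5(v=0); bubbles=4
Total bubble-slots: 20

Answer: 20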